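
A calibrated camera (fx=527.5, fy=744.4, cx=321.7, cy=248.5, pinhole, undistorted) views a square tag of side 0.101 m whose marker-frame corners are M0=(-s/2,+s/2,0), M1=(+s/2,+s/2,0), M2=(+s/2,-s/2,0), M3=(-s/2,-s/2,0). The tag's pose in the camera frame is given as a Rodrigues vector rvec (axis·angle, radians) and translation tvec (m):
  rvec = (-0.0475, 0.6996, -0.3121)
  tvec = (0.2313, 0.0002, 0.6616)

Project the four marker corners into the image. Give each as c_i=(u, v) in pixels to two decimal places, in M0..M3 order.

c0=(481.97, 317.28) c1=(559.92, 288.25) c2=(532.10, 174.97) c3=(458.31, 213.60)

Intrinsics K: fx=527.5, fy=744.4, cx=321.7, cy=248.5
Marker side s = 0.101 m; corners in marker frame (Z=0):
  M0 = (-0.0505, +0.0505, 0)
  M1 = (+0.0505, +0.0505, 0)
  M2 = (+0.0505, -0.0505, 0)
  M3 = (-0.0505, -0.0505, 0)
rvec = (-0.0475, 0.6996, -0.3121), |rvec| = θ = 0.76753 rad = 43.976°
Rodrigues: sinθ=0.69436, 1−cosθ=0.28037; R = I + sinθ·[k]× + (1−cosθ)·[k]×²:
    [+0.72070 +0.26653 +0.63996]
    [-0.29816 +0.95257 -0.06095]
    [-0.62585 -0.14689 +0.76599]
t = (0.2313, 0.0002, 0.6616) m
M0: Pc = R·M0+t = (+0.20836, +0.06336, +0.68579); u = 527.5·(+0.20836)/0.68579 + 321.7 = 481.9715, v = 744.4·(+0.06336)/0.68579 + 248.5 = 317.2772
M1: Pc = R·M1+t = (+0.28116, +0.03325, +0.62258); u = 527.5·(+0.28116)/0.62258 + 321.7 = 559.9187, v = 744.4·(+0.03325)/0.62258 + 248.5 = 288.2532
M2: Pc = R·M2+t = (+0.25424, -0.06296, +0.63741); u = 527.5·(+0.25424)/0.63741 + 321.7 = 532.0964, v = 744.4·(-0.06296)/0.63741 + 248.5 = 174.9702
M3: Pc = R·M3+t = (+0.18144, -0.03285, +0.70062); u = 527.5·(+0.18144)/0.70062 + 321.7 = 458.3099, v = 744.4·(-0.03285)/0.70062 + 248.5 = 213.6002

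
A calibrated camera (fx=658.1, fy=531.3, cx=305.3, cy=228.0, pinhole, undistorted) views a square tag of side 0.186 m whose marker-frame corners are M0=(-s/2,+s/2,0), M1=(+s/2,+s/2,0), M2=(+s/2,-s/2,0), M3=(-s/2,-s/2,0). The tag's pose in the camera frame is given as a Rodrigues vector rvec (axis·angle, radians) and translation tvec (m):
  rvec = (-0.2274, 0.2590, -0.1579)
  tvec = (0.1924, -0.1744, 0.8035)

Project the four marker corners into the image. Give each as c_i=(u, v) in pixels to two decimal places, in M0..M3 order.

c0=(399.78, 183.08) c1=(559.14, 156.64) c2=(525.89, 42.40) c3=(376.71, 73.33)

Intrinsics K: fx=658.1, fy=531.3, cx=305.3, cy=228.0
Marker side s = 0.186 m; corners in marker frame (Z=0):
  M0 = (-0.0930, +0.0930, 0)
  M1 = (+0.0930, +0.0930, 0)
  M2 = (+0.0930, -0.0930, 0)
  M3 = (-0.0930, -0.0930, 0)
rvec = (-0.2274, 0.2590, -0.1579), |rvec| = θ = 0.37911 rad = 21.721°
Rodrigues: sinθ=0.37009, 1−cosθ=0.07101; R = I + sinθ·[k]× + (1−cosθ)·[k]×²:
    [+0.95454 +0.12505 +0.27058]
    [-0.18324 +0.96214 +0.20179]
    [-0.23510 -0.24220 +0.94131]
t = (0.1924, -0.1744, 0.8035) m
M0: Pc = R·M0+t = (+0.11526, -0.06788, +0.80284); u = 658.1·(+0.11526)/0.80284 + 305.3 = 399.7779, v = 531.3·(-0.06788)/0.80284 + 228.0 = 183.0787
M1: Pc = R·M1+t = (+0.29280, -0.10196, +0.75911); u = 658.1·(+0.29280)/0.75911 + 305.3 = 559.1400, v = 531.3·(-0.10196)/0.75911 + 228.0 = 156.6364
M2: Pc = R·M2+t = (+0.26954, -0.28092, +0.80416); u = 658.1·(+0.26954)/0.80416 + 305.3 = 525.8858, v = 531.3·(-0.28092)/0.80416 + 228.0 = 42.3990
M3: Pc = R·M3+t = (+0.09200, -0.24684, +0.84789); u = 658.1·(+0.09200)/0.84789 + 305.3 = 376.7056, v = 531.3·(-0.24684)/0.84789 + 228.0 = 73.3281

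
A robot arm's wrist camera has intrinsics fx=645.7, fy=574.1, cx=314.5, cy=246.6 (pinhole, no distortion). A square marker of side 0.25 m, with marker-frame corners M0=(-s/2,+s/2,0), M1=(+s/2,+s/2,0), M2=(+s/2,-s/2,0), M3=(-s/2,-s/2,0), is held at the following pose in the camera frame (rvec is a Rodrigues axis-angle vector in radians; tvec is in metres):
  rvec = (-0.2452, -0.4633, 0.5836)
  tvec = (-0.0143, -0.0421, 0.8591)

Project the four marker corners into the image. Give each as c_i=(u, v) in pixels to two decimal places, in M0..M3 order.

c0=(176.21, 236.69) c1=(328.62, 334.51) c2=(407.76, 203.61) c3=(278.88, 102.42)

Intrinsics K: fx=645.7, fy=574.1, cx=314.5, cy=246.6
Marker side s = 0.25 m; corners in marker frame (Z=0):
  M0 = (-0.1250, +0.1250, 0)
  M1 = (+0.1250, +0.1250, 0)
  M2 = (+0.1250, -0.1250, 0)
  M3 = (-0.1250, -0.1250, 0)
rvec = (-0.2452, -0.4633, 0.5836), |rvec| = θ = 0.78445 rad = 44.946°
Rodrigues: sinθ=0.70643, 1−cosθ=0.29222; R = I + sinθ·[k]× + (1−cosθ)·[k]×²:
    [+0.73633 -0.47161 -0.48518]
    [+0.57951 +0.80971 +0.09242]
    [+0.34927 -0.34921 +0.86952]
t = (-0.0143, -0.0421, 0.8591) m
M0: Pc = R·M0+t = (-0.16529, -0.01332, +0.77179); u = 645.7·(-0.16529)/0.77179 + 314.5 = 176.2115, v = 574.1·(-0.01332)/0.77179 + 246.6 = 236.6883
M1: Pc = R·M1+t = (+0.01879, +0.13155, +0.85911); u = 645.7·(+0.01879)/0.85911 + 314.5 = 328.6220, v = 574.1·(+0.13155)/0.85911 + 246.6 = 334.5100
M2: Pc = R·M2+t = (+0.13669, -0.07088, +0.94641); u = 645.7·(+0.13669)/0.94641 + 314.5 = 407.7604, v = 574.1·(-0.07088)/0.94641 + 246.6 = 203.6065
M3: Pc = R·M3+t = (-0.04739, -0.21575, +0.85909); u = 645.7·(-0.04739)/0.85909 + 314.5 = 278.8818, v = 574.1·(-0.21575)/0.85909 + 246.6 = 102.4208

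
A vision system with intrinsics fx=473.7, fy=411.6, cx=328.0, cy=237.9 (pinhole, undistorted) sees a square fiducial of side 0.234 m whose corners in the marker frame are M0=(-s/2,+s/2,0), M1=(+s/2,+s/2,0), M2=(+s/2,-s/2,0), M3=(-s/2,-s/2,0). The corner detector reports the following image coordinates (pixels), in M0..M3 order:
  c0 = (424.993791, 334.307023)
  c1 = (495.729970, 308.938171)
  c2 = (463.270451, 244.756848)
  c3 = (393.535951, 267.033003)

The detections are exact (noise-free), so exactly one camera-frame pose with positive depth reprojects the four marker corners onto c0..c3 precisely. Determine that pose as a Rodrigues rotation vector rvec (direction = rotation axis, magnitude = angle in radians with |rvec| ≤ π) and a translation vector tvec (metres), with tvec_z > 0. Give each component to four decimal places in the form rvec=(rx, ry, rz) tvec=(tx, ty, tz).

Intrinsics K: fx=473.7, fy=411.6, cx=328.0, cy=237.9
Marker side s = 0.234 m; corners in marker frame (Z=0):
  M0 = (-0.1170, +0.1170, 0)
  M1 = (+0.1170, +0.1170, 0)
  M2 = (+0.1170, -0.1170, 0)
  M3 = (-0.1170, -0.1170, 0)
Detected image corners:
  c0 = (424.993791, 334.307023) px
  c1 = (495.729970, 308.938171) px
  c2 = (463.270451, 244.756848) px
  c3 = (393.535951, 267.033003) px
Planar DLT: solve 8×8 A·h = b for H (H[2,2]=1):
  H  [+368.39844 +78.46092 +444.76920]
  H  [-57.33608 +242.98092 +288.04145]
  H  [+0.15365 -0.13086 +1.00000]
B = K⁻¹H; ‖b₁‖=0.725467, ‖b₂‖=0.725467; λ = 2/(‖b₁‖+‖b₂‖) = 1.378422, sign → tz>0 ⇒ λ=+1.378422
r₁ = λ·B[:,0] = (+0.92535,-0.31443,+0.21180); r₂ = λ·B[:,1] = (+0.35322,+0.91799,-0.18038)
r₃ = r₁×r₂ = (-0.13771,+0.24173,+0.96052); SVD([r₁ r₂ r₃]) → R = UVᵀ:
  R  [+0.92535 +0.35322 -0.13771]
  R  [-0.31443 +0.91799 +0.24173]
  R  [+0.21180 -0.18038 +0.96052]
t = (+0.33979, +0.16792, +1.37842) m
tr R = 2.803861; θ = arccos((tr R − 1)/2) = 0.446577 rad = 25.587°
axis k = ((R−Rᵀ)₃₂, (R−Rᵀ)₁₃, (R−Rᵀ)₂₁) / (2 sinθ) = (-0.488691, -0.404632, -0.772952)
rvec = θ·k = (-0.218238, -0.180699, -0.345183)

rvec=(-0.2182, -0.1807, -0.3452) tvec=(0.3398, 0.1679, 1.3784)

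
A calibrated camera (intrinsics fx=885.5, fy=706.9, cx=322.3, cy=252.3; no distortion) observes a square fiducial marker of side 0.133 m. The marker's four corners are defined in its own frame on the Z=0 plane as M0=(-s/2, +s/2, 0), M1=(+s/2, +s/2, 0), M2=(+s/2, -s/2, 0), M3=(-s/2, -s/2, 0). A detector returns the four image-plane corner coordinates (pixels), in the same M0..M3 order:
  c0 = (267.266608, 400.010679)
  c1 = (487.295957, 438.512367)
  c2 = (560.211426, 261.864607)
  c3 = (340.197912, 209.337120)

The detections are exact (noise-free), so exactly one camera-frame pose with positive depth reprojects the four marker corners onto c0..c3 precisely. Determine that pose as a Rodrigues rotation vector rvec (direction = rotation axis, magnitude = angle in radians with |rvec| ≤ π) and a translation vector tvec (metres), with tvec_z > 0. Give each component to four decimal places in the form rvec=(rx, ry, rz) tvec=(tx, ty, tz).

rvec=(0.1224, -0.2460, 0.2833) tvec=(0.0519, 0.0527, 0.4839)

Intrinsics K: fx=885.5, fy=706.9, cx=322.3, cy=252.3
Marker side s = 0.133 m; corners in marker frame (Z=0):
  M0 = (-0.0665, +0.0665, 0)
  M1 = (+0.0665, +0.0665, 0)
  M2 = (+0.0665, -0.0665, 0)
  M3 = (-0.0665, -0.0665, 0)
Detected image corners:
  c0 = (267.266608, 400.010679) px
  c1 = (487.295957, 438.512367) px
  c2 = (560.211426, 261.864607) px
  c3 = (340.197912, 209.337120) px
Planar DLT: solve 8×8 A·h = b for H (H[2,2]=1):
  H  [+1873.88579 -475.73799 +417.20049]
  H  [+515.37981 +1436.46619 +329.30529]
  H  [+0.53074 +0.17537 +1.00000]
B = K⁻¹H; ‖b₁‖=2.066611, ‖b₂‖=2.066611; λ = 2/(‖b₁‖+‖b₂‖) = 0.483884, sign → tz>0 ⇒ λ=+0.483884
r₁ = λ·B[:,0] = (+0.93052,+0.26113,+0.25681); r₂ = λ·B[:,1] = (-0.29085,+0.95300,+0.08486)
r₃ = r₁×r₂ = (-0.22259,-0.15366,+0.96273); SVD([r₁ r₂ r₃]) → R = UVᵀ:
  R  [+0.93052 -0.29085 -0.22259]
  R  [+0.26113 +0.95300 -0.15366]
  R  [+0.25681 +0.08486 +0.96273]
t = (+0.05186, +0.05271, +0.48388) m
tr R = 2.846241; θ = arccos((tr R − 1)/2) = 0.394678 rad = 22.613°
axis k = ((R−Rᵀ)₃₂, (R−Rᵀ)₁₃, (R−Rᵀ)₂₁) / (2 sinθ) = (+0.310150, -0.623390, +0.717768)
rvec = θ·k = (+0.122409, -0.246038, +0.283287)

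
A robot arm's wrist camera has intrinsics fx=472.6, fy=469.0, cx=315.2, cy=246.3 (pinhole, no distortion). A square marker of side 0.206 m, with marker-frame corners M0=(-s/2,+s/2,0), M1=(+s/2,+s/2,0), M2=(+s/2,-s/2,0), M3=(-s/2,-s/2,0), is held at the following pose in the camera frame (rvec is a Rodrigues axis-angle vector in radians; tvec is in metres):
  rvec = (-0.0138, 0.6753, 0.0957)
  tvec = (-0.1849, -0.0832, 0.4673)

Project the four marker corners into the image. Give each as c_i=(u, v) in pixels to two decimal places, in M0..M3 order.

Intrinsics K: fx=472.6, fy=469.0, cx=315.2, cy=246.3
Marker side s = 0.206 m; corners in marker frame (Z=0):
  M0 = (-0.1030, +0.1030, 0)
  M1 = (+0.1030, +0.1030, 0)
  M2 = (+0.1030, -0.1030, 0)
  M3 = (-0.1030, -0.1030, 0)
rvec = (-0.0138, 0.6753, 0.0957), |rvec| = θ = 0.68219 rad = 39.086°
Rodrigues: sinθ=0.63049, 1−cosθ=0.22380; R = I + sinθ·[k]× + (1−cosθ)·[k]×²:
    [+0.77629 -0.09293 +0.62349]
    [+0.08397 +0.99550 +0.04383]
    [-0.62476 +0.01832 +0.78060]
t = (-0.1849, -0.0832, 0.4673) m
M0: Pc = R·M0+t = (-0.27443, +0.01069, +0.53354); u = 472.6·(-0.27443)/0.53354 + 315.2 = 72.1146, v = 469.0·(+0.01069)/0.53354 + 246.3 = 255.6955
M1: Pc = R·M1+t = (-0.11451, +0.02799, +0.40484); u = 472.6·(-0.11451)/0.40484 + 315.2 = 181.5181, v = 469.0·(+0.02799)/0.40484 + 246.3 = 278.7209
M2: Pc = R·M2+t = (-0.09537, -0.17709, +0.40106); u = 472.6·(-0.09537)/0.40106 + 315.2 = 202.8180, v = 469.0·(-0.17709)/0.40106 + 246.3 = 39.2137
M3: Pc = R·M3+t = (-0.25529, -0.19439, +0.52976); u = 472.6·(-0.25529)/0.52976 + 315.2 = 87.4603, v = 469.0·(-0.19439)/0.52976 + 246.3 = 74.2103

c0=(72.11, 255.70) c1=(181.52, 278.72) c2=(202.82, 39.21) c3=(87.46, 74.21)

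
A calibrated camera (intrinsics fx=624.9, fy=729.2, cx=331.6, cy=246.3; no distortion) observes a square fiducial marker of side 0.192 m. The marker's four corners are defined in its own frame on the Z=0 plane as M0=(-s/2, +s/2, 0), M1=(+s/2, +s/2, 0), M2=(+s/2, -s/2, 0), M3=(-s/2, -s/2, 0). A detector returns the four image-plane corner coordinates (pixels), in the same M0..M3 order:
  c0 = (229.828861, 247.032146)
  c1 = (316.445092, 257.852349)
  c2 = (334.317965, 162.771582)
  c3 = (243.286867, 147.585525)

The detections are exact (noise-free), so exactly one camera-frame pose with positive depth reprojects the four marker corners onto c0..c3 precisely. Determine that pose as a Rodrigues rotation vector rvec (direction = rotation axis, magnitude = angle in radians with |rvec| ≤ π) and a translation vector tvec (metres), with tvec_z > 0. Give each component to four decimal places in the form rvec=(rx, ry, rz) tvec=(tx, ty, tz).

rvec=(0.4259, -0.2341, 0.1634) tvec=(-0.1061, -0.0746, 1.3261)

Intrinsics K: fx=624.9, fy=729.2, cx=331.6, cy=246.3
Marker side s = 0.192 m; corners in marker frame (Z=0):
  M0 = (-0.0960, +0.0960, 0)
  M1 = (+0.0960, +0.0960, 0)
  M2 = (+0.0960, -0.0960, 0)
  M3 = (-0.0960, -0.0960, 0)
Detected image corners:
  c0 = (229.828861, 247.032146) px
  c1 = (316.445092, 257.852349) px
  c2 = (334.317965, 162.771582) px
  c3 = (243.286867, 147.585525) px
Planar DLT: solve 8×8 A·h = b for H (H[2,2]=1):
  H  [+516.97315 +0.57255 +281.57887]
  H  [+107.06381 +566.12499 +205.30067]
  H  [+0.19459 +0.29319 +1.00000]
B = K⁻¹H; ‖b₁‖=0.754098, ‖b₂‖=0.754098; λ = 2/(‖b₁‖+‖b₂‖) = 1.326088, sign → tz>0 ⇒ λ=+1.326088
r₁ = λ·B[:,0] = (+0.96013,+0.10754,+0.25804); r₂ = λ·B[:,1] = (-0.20510,+0.89820,+0.38880)
r₃ = r₁×r₂ = (-0.18996,-0.42622,+0.88445); SVD([r₁ r₂ r₃]) → R = UVᵀ:
  R  [+0.96013 -0.20510 -0.18996]
  R  [+0.10754 +0.89820 -0.42622]
  R  [+0.25804 +0.38880 +0.88445]
t = (-0.10615, -0.07456, +1.32609) m
tr R = 2.742783; θ = arccos((tr R − 1)/2) = 0.512765 rad = 29.379°
axis k = ((R−Rᵀ)₃₂, (R−Rᵀ)₁₃, (R−Rᵀ)₂₁) / (2 sinθ) = (+0.830655, -0.456597, +0.318640)
rvec = θ·k = (+0.425931, -0.234127, +0.163387)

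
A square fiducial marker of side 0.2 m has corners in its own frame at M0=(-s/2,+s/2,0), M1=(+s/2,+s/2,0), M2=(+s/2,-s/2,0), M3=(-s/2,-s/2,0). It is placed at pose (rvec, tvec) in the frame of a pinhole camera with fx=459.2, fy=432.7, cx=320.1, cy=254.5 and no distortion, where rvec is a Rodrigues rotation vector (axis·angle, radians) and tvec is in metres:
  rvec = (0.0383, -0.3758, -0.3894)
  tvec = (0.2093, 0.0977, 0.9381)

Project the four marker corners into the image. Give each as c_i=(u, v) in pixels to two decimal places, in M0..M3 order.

Intrinsics K: fx=459.2, fy=432.7, cx=320.1, cy=254.5
Marker side s = 0.2 m; corners in marker frame (Z=0):
  M0 = (-0.1000, +0.1000, 0)
  M1 = (+0.1000, +0.1000, 0)
  M2 = (+0.1000, -0.1000, 0)
  M3 = (-0.1000, -0.1000, 0)
rvec = (0.0383, -0.3758, -0.3894), |rvec| = θ = 0.54252 rad = 31.084°
Rodrigues: sinθ=0.51629, 1−cosθ=0.14359; R = I + sinθ·[k]× + (1−cosθ)·[k]×²:
    [+0.85713 +0.36356 -0.36491]
    [-0.37760 +0.92531 +0.03494]
    [+0.35036 +0.10784 +0.93039]
t = (0.2093, 0.0977, 0.9381) m
M0: Pc = R·M0+t = (+0.15994, +0.22799, +0.91385); u = 459.2·(+0.15994)/0.91385 + 320.1 = 400.4698, v = 432.7·(+0.22799)/0.91385 + 254.5 = 362.4519
M1: Pc = R·M1+t = (+0.33137, +0.15247, +0.98392); u = 459.2·(+0.33137)/0.98392 + 320.1 = 474.7511, v = 432.7·(+0.15247)/0.98392 + 254.5 = 321.5524
M2: Pc = R·M2+t = (+0.25866, -0.03259, +0.96235); u = 459.2·(+0.25866)/0.96235 + 320.1 = 443.5220, v = 432.7·(-0.03259)/0.96235 + 254.5 = 239.8462
M3: Pc = R·M3+t = (+0.08723, +0.04293, +0.89228); u = 459.2·(+0.08723)/0.89228 + 320.1 = 364.9926, v = 432.7·(+0.04293)/0.89228 + 254.5 = 275.3179

c0=(400.47, 362.45) c1=(474.75, 321.55) c2=(443.52, 239.85) c3=(364.99, 275.32)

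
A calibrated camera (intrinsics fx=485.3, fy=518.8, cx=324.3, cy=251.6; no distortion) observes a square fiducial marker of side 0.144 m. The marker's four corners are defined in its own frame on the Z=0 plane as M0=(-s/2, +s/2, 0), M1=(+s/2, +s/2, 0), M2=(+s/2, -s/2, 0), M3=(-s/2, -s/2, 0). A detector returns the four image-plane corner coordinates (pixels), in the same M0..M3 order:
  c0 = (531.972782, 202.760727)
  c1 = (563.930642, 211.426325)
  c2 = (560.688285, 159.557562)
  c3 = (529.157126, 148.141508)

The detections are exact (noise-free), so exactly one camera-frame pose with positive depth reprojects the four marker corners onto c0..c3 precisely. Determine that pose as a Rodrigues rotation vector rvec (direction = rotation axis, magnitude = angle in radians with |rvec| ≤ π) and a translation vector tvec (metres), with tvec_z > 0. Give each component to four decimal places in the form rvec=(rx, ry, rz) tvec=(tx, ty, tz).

rvec=(-0.1655, -0.5530, 0.0700) tvec=(0.6184, -0.1851, 1.3483)

Intrinsics K: fx=485.3, fy=518.8, cx=324.3, cy=251.6
Marker side s = 0.144 m; corners in marker frame (Z=0):
  M0 = (-0.0720, +0.0720, 0)
  M1 = (+0.0720, +0.0720, 0)
  M2 = (+0.0720, -0.0720, 0)
  M3 = (-0.0720, -0.0720, 0)
Detected image corners:
  c0 = (531.972782, 202.760727) px
  c1 = (563.930642, 211.426325) px
  c2 = (560.688285, 159.557562) px
  c3 = (529.157126, 148.141508) px
Planar DLT: solve 8×8 A·h = b for H (H[2,2]=1):
  H  [+429.84654 -49.91348 +546.86100]
  H  [+138.97982 +346.04088 +180.36104]
  H  [+0.38323 -0.12991 +1.00000]
B = K⁻¹H; ‖b₁‖=0.741649, ‖b₂‖=0.741649; λ = 2/(‖b₁‖+‖b₂‖) = 1.348347, sign → tz>0 ⇒ λ=+1.348347
r₁ = λ·B[:,0] = (+0.84897,+0.11061,+0.51673); r₂ = λ·B[:,1] = (-0.02162,+0.98430,-0.17517)
r₃ = r₁×r₂ = (-0.52799,+0.13754,+0.83804); SVD([r₁ r₂ r₃]) → R = UVᵀ:
  R  [+0.84897 -0.02162 -0.52799]
  R  [+0.11061 +0.98430 +0.13754]
  R  [+0.51673 -0.17517 +0.83804]
t = (+0.61836, -0.18515, +1.34835) m
tr R = 2.671312; θ = arccos((tr R − 1)/2) = 0.581471 rad = 33.316°
axis k = ((R−Rᵀ)₃₂, (R−Rᵀ)₁₃, (R−Rᵀ)₂₁) / (2 sinθ) = (-0.284665, -0.951039, +0.120374)
rvec = θ·k = (-0.165524, -0.553002, +0.069994)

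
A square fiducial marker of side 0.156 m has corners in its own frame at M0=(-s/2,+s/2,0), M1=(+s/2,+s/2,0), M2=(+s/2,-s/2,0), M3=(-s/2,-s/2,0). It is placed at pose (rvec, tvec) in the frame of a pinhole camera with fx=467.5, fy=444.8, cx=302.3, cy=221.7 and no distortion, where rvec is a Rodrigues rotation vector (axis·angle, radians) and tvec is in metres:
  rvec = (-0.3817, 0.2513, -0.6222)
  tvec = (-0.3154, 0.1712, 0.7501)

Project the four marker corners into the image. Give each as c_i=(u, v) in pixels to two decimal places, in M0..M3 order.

c0=(85.77, 391.24) c1=(161.22, 335.97) c2=(124.46, 259.38) c3=(56.07, 311.81)

Intrinsics K: fx=467.5, fy=444.8, cx=302.3, cy=221.7
Marker side s = 0.156 m; corners in marker frame (Z=0):
  M0 = (-0.0780, +0.0780, 0)
  M1 = (+0.0780, +0.0780, 0)
  M2 = (+0.0780, -0.0780, 0)
  M3 = (-0.0780, -0.0780, 0)
rvec = (-0.3817, 0.2513, -0.6222), |rvec| = θ = 0.77200 rad = 44.232°
Rodrigues: sinθ=0.69757, 1−cosθ=0.28348; R = I + sinθ·[k]× + (1−cosθ)·[k]×²:
    [+0.78582 +0.51659 +0.34004]
    [-0.60784 +0.74656 +0.27053]
    [-0.11411 -0.41927 +0.90066]
t = (-0.3154, 0.1712, 0.7501) m
M0: Pc = R·M0+t = (-0.33640, +0.27684, +0.72630); u = 467.5·(-0.33640)/0.72630 + 302.3 = 85.7673, v = 444.8·(+0.27684)/0.72630 + 221.7 = 391.2445
M1: Pc = R·M1+t = (-0.21381, +0.18202, +0.70850); u = 467.5·(-0.21381)/0.70850 + 302.3 = 161.2164, v = 444.8·(+0.18202)/0.70850 + 221.7 = 335.9738
M2: Pc = R·M2+t = (-0.29440, +0.06556, +0.77390); u = 467.5·(-0.29440)/0.77390 + 302.3 = 124.4587, v = 444.8·(+0.06556)/0.77390 + 221.7 = 259.3789
M3: Pc = R·M3+t = (-0.41699, +0.16038, +0.79170); u = 467.5·(-0.41699)/0.79170 + 302.3 = 56.0692, v = 444.8·(+0.16038)/0.79170 + 221.7 = 311.8057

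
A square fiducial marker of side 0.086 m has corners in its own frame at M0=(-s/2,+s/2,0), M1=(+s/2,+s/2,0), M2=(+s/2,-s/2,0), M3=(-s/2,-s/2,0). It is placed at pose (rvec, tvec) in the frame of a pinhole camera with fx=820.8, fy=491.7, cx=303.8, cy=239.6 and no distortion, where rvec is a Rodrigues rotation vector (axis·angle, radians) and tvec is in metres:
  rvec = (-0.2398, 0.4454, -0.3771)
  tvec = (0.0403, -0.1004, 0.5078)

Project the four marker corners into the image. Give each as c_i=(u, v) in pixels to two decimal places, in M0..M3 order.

Intrinsics K: fx=820.8, fy=491.7, cx=303.8, cy=239.6
Marker side s = 0.086 m; corners in marker frame (Z=0):
  M0 = (-0.0430, +0.0430, 0)
  M1 = (+0.0430, +0.0430, 0)
  M2 = (+0.0430, -0.0430, 0)
  M3 = (-0.0430, -0.0430, 0)
rvec = (-0.2398, 0.4454, -0.3771), |rvec| = θ = 0.63094 rad = 36.150°
Rodrigues: sinθ=0.58991, 1−cosθ=0.19253; R = I + sinθ·[k]× + (1−cosθ)·[k]×²:
    [+0.83528 +0.30092 +0.46017]
    [-0.40423 +0.90341 +0.14297]
    [-0.37270 -0.30543 +0.87625]
t = (0.0403, -0.1004, 0.5078) m
M0: Pc = R·M0+t = (+0.01732, -0.04417, +0.51069); u = 820.8·(+0.01732)/0.51069 + 303.8 = 331.6410, v = 491.7·(-0.04417)/0.51069 + 239.6 = 197.0714
M1: Pc = R·M1+t = (+0.08916, -0.07893, +0.47864); u = 820.8·(+0.08916)/0.47864 + 303.8 = 456.6909, v = 491.7·(-0.07893)/0.47864 + 239.6 = 158.5113
M2: Pc = R·M2+t = (+0.06328, -0.15663, +0.50491); u = 820.8·(+0.06328)/0.50491 + 303.8 = 406.6669, v = 491.7·(-0.15663)/0.50491 + 239.6 = 87.0685
M3: Pc = R·M3+t = (-0.00856, -0.12187, +0.53696); u = 820.8·(-0.00856)/0.53696 + 303.8 = 290.7203, v = 491.7·(-0.12187)/0.53696 + 239.6 = 128.0068

c0=(331.64, 197.07) c1=(456.69, 158.51) c2=(406.67, 87.07) c3=(290.72, 128.01)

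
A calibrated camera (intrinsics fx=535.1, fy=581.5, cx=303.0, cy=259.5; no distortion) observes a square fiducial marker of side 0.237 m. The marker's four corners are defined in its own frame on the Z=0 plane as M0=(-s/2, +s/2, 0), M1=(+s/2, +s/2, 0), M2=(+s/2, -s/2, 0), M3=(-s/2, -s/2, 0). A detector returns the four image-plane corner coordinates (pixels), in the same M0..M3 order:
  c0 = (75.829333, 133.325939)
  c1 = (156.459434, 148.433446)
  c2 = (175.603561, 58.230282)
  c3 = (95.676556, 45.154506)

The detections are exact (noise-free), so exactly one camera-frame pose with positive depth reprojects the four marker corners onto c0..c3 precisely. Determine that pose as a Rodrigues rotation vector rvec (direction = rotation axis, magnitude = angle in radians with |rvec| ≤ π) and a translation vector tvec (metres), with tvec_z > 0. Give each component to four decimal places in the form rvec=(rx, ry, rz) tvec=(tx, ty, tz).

rvec=(-0.0980, 0.1197, 0.1942) tvec=(-0.4881, -0.4141, 1.4720)

Intrinsics K: fx=535.1, fy=581.5, cx=303.0, cy=259.5
Marker side s = 0.237 m; corners in marker frame (Z=0):
  M0 = (-0.1185, +0.1185, 0)
  M1 = (+0.1185, +0.1185, 0)
  M2 = (+0.1185, -0.1185, 0)
  M3 = (-0.1185, -0.1185, 0)
Detected image corners:
  c0 = (75.829333, 133.325939) px
  c1 = (156.459434, 148.433446) px
  c2 = (175.603561, 58.230282) px
  c3 = (95.676556, 45.154506) px
Planar DLT: solve 8×8 A·h = b for H (H[2,2]=1):
  H  [+327.77213 -89.58597 +125.54574]
  H  [+51.05729 +370.68230 +95.90659]
  H  [-0.08695 -0.05807 +1.00000]
B = K⁻¹H; ‖b₁‖=0.679364, ‖b₂‖=0.679364; λ = 2/(‖b₁‖+‖b₂‖) = 1.471964, sign → tz>0 ⇒ λ=+1.471964
r₁ = λ·B[:,0] = (+0.97411,+0.18635,-0.12798); r₂ = λ·B[:,1] = (-0.19803,+0.97646,-0.08548)
r₃ = r₁×r₂ = (+0.10904,+0.10861,+0.98809); SVD([r₁ r₂ r₃]) → R = UVᵀ:
  R  [+0.97411 -0.19803 +0.10904]
  R  [+0.18635 +0.97646 +0.10861]
  R  [-0.12798 -0.08548 +0.98809]
t = (-0.48814, -0.41411, +1.47196) m
tr R = 2.938659; θ = arccos((tr R − 1)/2) = 0.248309 rad = 14.227°
axis k = ((R−Rᵀ)₃₂, (R−Rᵀ)₁₃, (R−Rᵀ)₂₁) / (2 sinθ) = (-0.394855, +0.482207, +0.782026)
rvec = θ·k = (-0.098046, +0.119736, +0.194184)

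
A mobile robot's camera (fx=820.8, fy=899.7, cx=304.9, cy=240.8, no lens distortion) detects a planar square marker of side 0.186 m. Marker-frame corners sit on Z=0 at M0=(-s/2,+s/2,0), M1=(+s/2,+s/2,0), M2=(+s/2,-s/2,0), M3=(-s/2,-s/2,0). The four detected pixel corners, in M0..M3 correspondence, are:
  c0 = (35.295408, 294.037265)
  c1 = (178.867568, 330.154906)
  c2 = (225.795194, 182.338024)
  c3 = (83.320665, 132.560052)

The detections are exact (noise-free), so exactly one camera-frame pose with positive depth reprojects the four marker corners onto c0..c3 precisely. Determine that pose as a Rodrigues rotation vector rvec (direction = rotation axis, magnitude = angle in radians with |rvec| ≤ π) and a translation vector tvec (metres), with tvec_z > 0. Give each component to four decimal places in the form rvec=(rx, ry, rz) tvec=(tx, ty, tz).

Intrinsics K: fx=820.8, fy=899.7, cx=304.9, cy=240.8
Marker side s = 0.186 m; corners in marker frame (Z=0):
  M0 = (-0.0930, +0.0930, 0)
  M1 = (+0.0930, +0.0930, 0)
  M2 = (+0.0930, -0.0930, 0)
  M3 = (-0.0930, -0.0930, 0)
Detected image corners:
  c0 = (35.295408, 294.037265) px
  c1 = (178.867568, 330.154906) px
  c2 = (225.795194, 182.338024) px
  c3 = (83.320665, 132.560052) px
Planar DLT: solve 8×8 A·h = b for H (H[2,2]=1):
  H  [+827.22748 -241.18734 +133.54604]
  H  [+335.08522 +854.93233 +236.42816]
  H  [+0.44531 +0.10656 +1.00000]
B = K⁻¹H; ‖b₁‖=0.985951, ‖b₂‖=0.985951; λ = 2/(‖b₁‖+‖b₂‖) = 1.014249, sign → tz>0 ⇒ λ=+1.014249
r₁ = λ·B[:,0] = (+0.85442,+0.25686,+0.45166); r₂ = λ·B[:,1] = (-0.33818,+0.93486,+0.10808)
r₃ = r₁×r₂ = (-0.39447,-0.24508,+0.88562); SVD([r₁ r₂ r₃]) → R = UVᵀ:
  R  [+0.85442 -0.33818 -0.39447]
  R  [+0.25686 +0.93486 -0.24508]
  R  [+0.45166 +0.10808 +0.88562]
t = (-0.21174, -0.00493, +1.01425) m
tr R = 2.674892; θ = arccos((tr R − 1)/2) = 0.578203 rad = 33.129°
axis k = ((R−Rᵀ)₃₂, (R−Rᵀ)₁₃, (R−Rᵀ)₂₁) / (2 sinθ) = (+0.323102, -0.774107, +0.544393)
rvec = θ·k = (+0.186818, -0.447591, +0.314770)

rvec=(0.1868, -0.4476, 0.3148) tvec=(-0.2117, -0.0049, 1.0142)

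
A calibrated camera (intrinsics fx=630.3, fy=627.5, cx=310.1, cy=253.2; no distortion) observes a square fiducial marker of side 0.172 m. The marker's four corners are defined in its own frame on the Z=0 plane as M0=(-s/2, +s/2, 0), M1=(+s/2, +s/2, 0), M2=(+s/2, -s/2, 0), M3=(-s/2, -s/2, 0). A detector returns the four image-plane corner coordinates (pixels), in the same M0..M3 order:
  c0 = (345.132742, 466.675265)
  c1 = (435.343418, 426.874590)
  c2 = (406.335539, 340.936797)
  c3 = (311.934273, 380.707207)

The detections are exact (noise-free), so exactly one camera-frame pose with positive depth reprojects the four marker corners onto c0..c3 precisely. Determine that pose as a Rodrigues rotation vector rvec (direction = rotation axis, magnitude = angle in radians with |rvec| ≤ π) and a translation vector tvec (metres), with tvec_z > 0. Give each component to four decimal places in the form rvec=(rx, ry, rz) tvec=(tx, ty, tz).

Intrinsics K: fx=630.3, fy=627.5, cx=310.1, cy=253.2
Marker side s = 0.172 m; corners in marker frame (Z=0):
  M0 = (-0.0860, +0.0860, 0)
  M1 = (+0.0860, +0.0860, 0)
  M2 = (+0.0860, -0.0860, 0)
  M3 = (-0.0860, -0.0860, 0)
Detected image corners:
  c0 = (345.132742, 466.675265) px
  c1 = (435.343418, 426.874590) px
  c2 = (406.335539, 340.936797) px
  c3 = (311.934273, 380.707207) px
Planar DLT: solve 8×8 A·h = b for H (H[2,2]=1):
  H  [+576.68832 +266.04990 +375.41761]
  H  [-187.92032 +591.68545 +404.45633]
  H  [+0.10746 +0.22774 +1.00000]
B = K⁻¹H; ‖b₁‖=0.933945, ‖b₂‖=0.933945; λ = 2/(‖b₁‖+‖b₂‖) = 1.070726, sign → tz>0 ⇒ λ=+1.070726
r₁ = λ·B[:,0] = (+0.92304,-0.36708,+0.11506); r₂ = λ·B[:,1] = (+0.33199,+0.91122,+0.24384)
r₃ = r₁×r₂ = (-0.19436,-0.18688,+0.96296); SVD([r₁ r₂ r₃]) → R = UVᵀ:
  R  [+0.92304 +0.33199 -0.19436]
  R  [-0.36708 +0.91122 -0.18688]
  R  [+0.11506 +0.24384 +0.96296]
t = (+0.11096, +0.25809, +1.07073) m
tr R = 2.797231; θ = arccos((tr R − 1)/2) = 0.454193 rad = 26.023°
axis k = ((R−Rᵀ)₃₂, (R−Rᵀ)₁₃, (R−Rᵀ)₂₁) / (2 sinθ) = (+0.490868, -0.352625, -0.796683)
rvec = θ·k = (+0.222949, -0.160160, -0.361848)

rvec=(0.2229, -0.1602, -0.3618) tvec=(0.1110, 0.2581, 1.0707)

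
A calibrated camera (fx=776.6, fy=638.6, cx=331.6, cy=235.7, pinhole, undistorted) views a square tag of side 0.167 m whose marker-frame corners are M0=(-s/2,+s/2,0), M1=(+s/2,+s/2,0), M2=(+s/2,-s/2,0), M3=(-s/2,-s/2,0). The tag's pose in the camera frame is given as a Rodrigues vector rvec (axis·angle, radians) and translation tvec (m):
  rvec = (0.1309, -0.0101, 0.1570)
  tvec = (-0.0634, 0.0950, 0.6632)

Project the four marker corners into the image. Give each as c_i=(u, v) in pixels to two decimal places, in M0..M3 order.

Intrinsics K: fx=776.6, fy=638.6, cx=331.6, cy=235.7
Marker side s = 0.167 m; corners in marker frame (Z=0):
  M0 = (-0.0835, +0.0835, 0)
  M1 = (+0.0835, +0.0835, 0)
  M2 = (+0.0835, -0.0835, 0)
  M3 = (-0.0835, -0.0835, 0)
rvec = (0.1309, -0.0101, 0.1570), |rvec| = θ = 0.20466 rad = 11.726°
Rodrigues: sinθ=0.20323, 1−cosθ=0.02087; R = I + sinθ·[k]× + (1−cosθ)·[k]×²:
    [+0.98767 -0.15657 +0.00021]
    [+0.15525 +0.97918 -0.13078]
    [+0.02027 +0.12920 +0.99141]
t = (-0.0634, 0.0950, 0.6632) m
M0: Pc = R·M0+t = (-0.15894, +0.16380, +0.67230); u = 776.6·(-0.15894)/0.67230 + 331.6 = 147.9970, v = 638.6·(+0.16380)/0.67230 + 235.7 = 391.2888
M1: Pc = R·M1+t = (+0.00600, +0.18972, +0.67568); u = 776.6·(+0.00600)/0.67568 + 331.6 = 338.4928, v = 638.6·(+0.18972)/0.67568 + 235.7 = 415.0129
M2: Pc = R·M2+t = (+0.03214, +0.02620, +0.65410); u = 776.6·(+0.03214)/0.65410 + 331.6 = 369.7630, v = 638.6·(+0.02620)/0.65410 + 235.7 = 261.2805
M3: Pc = R·M3+t = (-0.13280, +0.00028, +0.65072); u = 776.6·(-0.13280)/0.65072 + 331.6 = 173.1136, v = 638.6·(+0.00028)/0.65072 + 235.7 = 235.9701

c0=(148.00, 391.29) c1=(338.49, 415.01) c2=(369.76, 261.28) c3=(173.11, 235.97)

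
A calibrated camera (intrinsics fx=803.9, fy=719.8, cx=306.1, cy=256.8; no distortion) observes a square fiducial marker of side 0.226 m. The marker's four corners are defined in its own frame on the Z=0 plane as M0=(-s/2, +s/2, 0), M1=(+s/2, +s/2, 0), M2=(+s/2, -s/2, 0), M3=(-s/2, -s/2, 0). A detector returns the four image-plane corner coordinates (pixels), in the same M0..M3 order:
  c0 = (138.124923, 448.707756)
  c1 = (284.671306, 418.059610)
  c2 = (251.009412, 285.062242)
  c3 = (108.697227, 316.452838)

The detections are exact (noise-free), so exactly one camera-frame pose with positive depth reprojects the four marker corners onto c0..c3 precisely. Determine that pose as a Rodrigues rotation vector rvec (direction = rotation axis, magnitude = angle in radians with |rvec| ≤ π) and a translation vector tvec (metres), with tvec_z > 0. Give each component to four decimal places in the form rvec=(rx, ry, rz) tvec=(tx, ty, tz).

Intrinsics K: fx=803.9, fy=719.8, cx=306.1, cy=256.8
Marker side s = 0.226 m; corners in marker frame (Z=0):
  M0 = (-0.1130, +0.1130, 0)
  M1 = (+0.1130, +0.1130, 0)
  M2 = (+0.1130, -0.1130, 0)
  M3 = (-0.1130, -0.1130, 0)
Detected image corners:
  c0 = (138.124923, 448.707756) px
  c1 = (284.671306, 418.059610) px
  c2 = (251.009412, 285.062242) px
  c3 = (108.697227, 316.452838) px
Planar DLT: solve 8×8 A·h = b for H (H[2,2]=1):
  H  [+628.68548 +116.38686 +194.98707]
  H  [-156.52189 +543.41869 +366.27627]
  H  [-0.05243 -0.11827 +1.00000]
B = K⁻¹H; ‖b₁‖=0.827929, ‖b₂‖=0.827929; λ = 2/(‖b₁‖+‖b₂‖) = 1.207833, sign → tz>0 ⇒ λ=+1.207833
r₁ = λ·B[:,0] = (+0.96869,-0.24005,-0.06333); r₂ = λ·B[:,1] = (+0.22926,+0.96283,-0.14285)
r₃ = r₁×r₂ = (+0.09527,+0.12386,+0.98772); SVD([r₁ r₂ r₃]) → R = UVᵀ:
  R  [+0.96869 +0.22926 +0.09527]
  R  [-0.24005 +0.96283 +0.12386]
  R  [-0.06333 -0.14285 +0.98772]
t = (-0.16694, +0.18370, +1.20783) m
tr R = 2.919235; θ = arccos((tr R − 1)/2) = 0.285157 rad = 16.338°
axis k = ((R−Rᵀ)₃₂, (R−Rᵀ)₁₃, (R−Rᵀ)₂₁) / (2 sinθ) = (-0.474046, +0.281886, -0.834159)
rvec = θ·k = (-0.135178, +0.080382, -0.237866)

rvec=(-0.1352, 0.0804, -0.2379) tvec=(-0.1669, 0.1837, 1.2078)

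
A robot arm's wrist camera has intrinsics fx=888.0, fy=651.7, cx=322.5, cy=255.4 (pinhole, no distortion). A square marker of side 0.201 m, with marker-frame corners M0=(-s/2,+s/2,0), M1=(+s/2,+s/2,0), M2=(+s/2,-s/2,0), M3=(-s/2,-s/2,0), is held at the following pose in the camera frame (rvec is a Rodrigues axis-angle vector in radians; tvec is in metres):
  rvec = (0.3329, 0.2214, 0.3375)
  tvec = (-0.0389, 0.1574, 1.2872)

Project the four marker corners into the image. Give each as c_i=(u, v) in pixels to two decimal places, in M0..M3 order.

c0=(216.24, 358.06) c1=(339.37, 396.44) c2=(381.69, 310.22) c3=(250.59, 271.82)

Intrinsics K: fx=888.0, fy=651.7, cx=322.5, cy=255.4
Marker side s = 0.201 m; corners in marker frame (Z=0):
  M0 = (-0.1005, +0.1005, 0)
  M1 = (+0.1005, +0.1005, 0)
  M2 = (+0.1005, -0.1005, 0)
  M3 = (-0.1005, -0.1005, 0)
rvec = (0.3329, 0.2214, 0.3375), |rvec| = θ = 0.52321 rad = 29.978°
Rodrigues: sinθ=0.49966, 1−cosθ=0.13378; R = I + sinθ·[k]× + (1−cosθ)·[k]×²:
    [+0.92038 -0.28629 +0.26634]
    [+0.35833 +0.89018 -0.28140]
    [-0.15653 +0.35443 +0.92189]
t = (-0.0389, 0.1574, 1.2872) m
M0: Pc = R·M0+t = (-0.16017, +0.21085, +1.33855); u = 888.0·(-0.16017)/1.33855 + 322.5 = 216.2423, v = 651.7·(+0.21085)/1.33855 + 255.4 = 358.0567
M1: Pc = R·M1+t = (+0.02483, +0.28287, +1.30709); u = 888.0·(+0.02483)/1.30709 + 322.5 = 339.3659, v = 651.7·(+0.28287)/1.30709 + 255.4 = 396.4382
M2: Pc = R·M2+t = (+0.08237, +0.10395, +1.23585); u = 888.0·(+0.08237)/1.23585 + 322.5 = 381.6861, v = 651.7·(+0.10395)/1.23585 + 255.4 = 310.2157
M3: Pc = R·M3+t = (-0.10263, +0.03193, +1.26731); u = 888.0·(-0.10263)/1.26731 + 322.5 = 250.5905, v = 651.7·(+0.03193)/1.26731 + 255.4 = 271.8172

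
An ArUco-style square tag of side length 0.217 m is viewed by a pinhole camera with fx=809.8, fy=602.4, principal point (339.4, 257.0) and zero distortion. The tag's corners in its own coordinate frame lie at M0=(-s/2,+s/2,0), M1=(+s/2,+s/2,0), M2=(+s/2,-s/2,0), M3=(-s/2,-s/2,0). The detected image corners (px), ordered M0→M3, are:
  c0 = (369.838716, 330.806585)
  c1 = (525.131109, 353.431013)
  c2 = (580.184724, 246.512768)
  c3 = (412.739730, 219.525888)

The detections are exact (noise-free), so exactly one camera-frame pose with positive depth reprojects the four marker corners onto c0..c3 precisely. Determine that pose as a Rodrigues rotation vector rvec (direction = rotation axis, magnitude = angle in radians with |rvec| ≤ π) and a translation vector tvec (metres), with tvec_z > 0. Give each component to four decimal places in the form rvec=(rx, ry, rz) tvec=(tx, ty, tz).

rvec=(0.4155, -0.0596, 0.2230) tvec=(0.1707, 0.0571, 1.0438)

Intrinsics K: fx=809.8, fy=602.4, cx=339.4, cy=257.0
Marker side s = 0.217 m; corners in marker frame (Z=0):
  M0 = (-0.1085, +0.1085, 0)
  M1 = (+0.1085, +0.1085, 0)
  M2 = (+0.1085, -0.1085, 0)
  M3 = (-0.1085, -0.1085, 0)
Detected image corners:
  c0 = (369.838716, 330.806585) px
  c1 = (525.131109, 353.431013) px
  c2 = (580.184724, 246.512768) px
  c3 = (412.739730, 219.525888) px
Planar DLT: solve 8×8 A·h = b for H (H[2,2]=1):
  H  [+789.00623 -48.08515 +471.83478]
  H  [+142.24300 +611.05771 +289.93280]
  H  [+0.09856 +0.37696 +1.00000]
B = K⁻¹H; ‖b₁‖=0.958070, ‖b₂‖=0.958070; λ = 2/(‖b₁‖+‖b₂‖) = 1.043765, sign → tz>0 ⇒ λ=+1.043765
r₁ = λ·B[:,0] = (+0.97385,+0.20257,+0.10287); r₂ = λ·B[:,1] = (-0.22688,+0.89091,+0.39346)
r₃ = r₁×r₂ = (-0.01194,-0.40651,+0.91357); SVD([r₁ r₂ r₃]) → R = UVᵀ:
  R  [+0.97385 -0.22688 -0.01194]
  R  [+0.20257 +0.89091 -0.40651]
  R  [+0.10287 +0.39346 +0.91357]
t = (+0.17070, +0.05706, +1.04377) m
tr R = 2.778323; θ = arccos((tr R − 1)/2) = 0.475287 rad = 27.232°
axis k = ((R−Rᵀ)₃₂, (R−Rᵀ)₁₃, (R−Rᵀ)₂₁) / (2 sinθ) = (+0.874105, -0.125457, +0.469255)
rvec = θ·k = (+0.415451, -0.059628, +0.223031)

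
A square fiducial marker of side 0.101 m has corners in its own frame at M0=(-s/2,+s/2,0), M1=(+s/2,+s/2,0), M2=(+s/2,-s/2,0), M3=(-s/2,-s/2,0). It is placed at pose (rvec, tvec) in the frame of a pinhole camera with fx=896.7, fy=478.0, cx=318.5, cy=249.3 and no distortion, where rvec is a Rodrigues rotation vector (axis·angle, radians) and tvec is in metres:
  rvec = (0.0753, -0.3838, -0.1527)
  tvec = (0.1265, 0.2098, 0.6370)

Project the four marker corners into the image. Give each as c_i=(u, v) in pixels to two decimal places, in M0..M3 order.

Intrinsics K: fx=896.7, fy=478.0, cx=318.5, cy=249.3
Marker side s = 0.101 m; corners in marker frame (Z=0):
  M0 = (-0.0505, +0.0505, 0)
  M1 = (+0.0505, +0.0505, 0)
  M2 = (+0.0505, -0.0505, 0)
  M3 = (-0.0505, -0.0505, 0)
rvec = (0.0753, -0.3838, -0.1527), |rvec| = θ = 0.41987 rad = 24.057°
Rodrigues: sinθ=0.40764, 1−cosθ=0.08686; R = I + sinθ·[k]× + (1−cosθ)·[k]×²:
    [+0.91594 +0.13401 -0.37829]
    [-0.16249 +0.98572 -0.04423]
    [+0.36696 +0.10198 +0.92463]
t = (0.1265, 0.2098, 0.6370) m
M0: Pc = R·M0+t = (+0.08701, +0.26778, +0.62362); u = 896.7·(+0.08701)/0.62362 + 318.5 = 443.6157, v = 478.0·(+0.26778)/0.62362 + 249.3 = 454.5553
M1: Pc = R·M1+t = (+0.17952, +0.25137, +0.66068); u = 896.7·(+0.17952)/0.66068 + 318.5 = 562.1542, v = 478.0·(+0.25137)/0.66068 + 249.3 = 431.1672
M2: Pc = R·M2+t = (+0.16599, +0.15182, +0.65038); u = 896.7·(+0.16599)/0.65038 + 318.5 = 547.3513, v = 478.0·(+0.15182)/0.65038 + 249.3 = 360.8773
M3: Pc = R·M3+t = (+0.07348, +0.16823, +0.61332); u = 896.7·(+0.07348)/0.61332 + 318.5 = 425.9275, v = 478.0·(+0.16823)/0.61332 + 249.3 = 380.4106

c0=(443.62, 454.56) c1=(562.15, 431.17) c2=(547.35, 360.88) c3=(425.93, 380.41)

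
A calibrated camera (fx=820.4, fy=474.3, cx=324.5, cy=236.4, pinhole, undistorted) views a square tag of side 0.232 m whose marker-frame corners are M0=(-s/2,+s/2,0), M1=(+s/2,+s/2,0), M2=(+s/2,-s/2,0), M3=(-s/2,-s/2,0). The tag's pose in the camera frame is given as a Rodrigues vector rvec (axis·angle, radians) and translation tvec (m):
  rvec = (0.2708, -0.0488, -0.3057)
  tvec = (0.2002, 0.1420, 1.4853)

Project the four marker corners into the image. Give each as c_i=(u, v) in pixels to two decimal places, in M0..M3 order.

Intrinsics K: fx=820.4, fy=474.3, cx=324.5, cy=236.4
Marker side s = 0.232 m; corners in marker frame (Z=0):
  M0 = (-0.1160, +0.1160, 0)
  M1 = (+0.1160, +0.1160, 0)
  M2 = (+0.1160, -0.1160, 0)
  M3 = (-0.1160, -0.1160, 0)
rvec = (0.2708, -0.0488, -0.3057), |rvec| = θ = 0.41130 rad = 23.566°
Rodrigues: sinθ=0.39980, 1−cosθ=0.08340; R = I + sinθ·[k]× + (1−cosθ)·[k]×²:
    [+0.95275 +0.29064 -0.08825]
    [-0.30367 +0.91778 -0.25587]
    [+0.00662 +0.27058 +0.96267]
t = (0.2002, 0.1420, 1.4853) m
M0: Pc = R·M0+t = (+0.12339, +0.28369, +1.51592); u = 820.4·(+0.12339)/1.51592 + 324.5 = 391.2799, v = 474.3·(+0.28369)/1.51592 + 236.4 = 325.1600
M1: Pc = R·M1+t = (+0.34443, +0.21324, +1.51746); u = 820.4·(+0.34443)/1.51746 + 324.5 = 510.7152, v = 474.3·(+0.21324)/1.51746 + 236.4 = 303.0498
M2: Pc = R·M2+t = (+0.27701, +0.00031, +1.45468); u = 820.4·(+0.27701)/1.45468 + 324.5 = 480.7235, v = 474.3·(+0.00031)/1.45468 + 236.4 = 236.5019
M3: Pc = R·M3+t = (+0.05597, +0.07076, +1.45314); u = 820.4·(+0.05597)/1.45314 + 324.5 = 356.0969, v = 474.3·(+0.07076)/1.45314 + 236.4 = 259.4969

c0=(391.28, 325.16) c1=(510.72, 303.05) c2=(480.72, 236.50) c3=(356.10, 259.50)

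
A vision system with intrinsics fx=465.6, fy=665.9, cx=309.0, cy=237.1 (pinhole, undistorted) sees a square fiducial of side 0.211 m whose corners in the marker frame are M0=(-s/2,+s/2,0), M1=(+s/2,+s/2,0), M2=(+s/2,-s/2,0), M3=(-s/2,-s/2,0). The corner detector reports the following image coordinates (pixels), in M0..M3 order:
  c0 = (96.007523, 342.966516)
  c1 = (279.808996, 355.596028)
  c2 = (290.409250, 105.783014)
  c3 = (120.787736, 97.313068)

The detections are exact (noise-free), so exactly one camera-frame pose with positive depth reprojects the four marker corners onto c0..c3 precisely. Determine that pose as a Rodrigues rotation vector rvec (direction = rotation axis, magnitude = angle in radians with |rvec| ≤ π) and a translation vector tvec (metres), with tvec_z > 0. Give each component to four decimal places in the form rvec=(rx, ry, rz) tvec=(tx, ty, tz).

Intrinsics K: fx=465.6, fy=665.9, cx=309.0, cy=237.1
Marker side s = 0.211 m; corners in marker frame (Z=0):
  M0 = (-0.1055, +0.1055, 0)
  M1 = (+0.1055, +0.1055, 0)
  M2 = (+0.1055, -0.1055, 0)
  M3 = (-0.1055, -0.1055, 0)
Detected image corners:
  c0 = (96.007523, 342.966516) px
  c1 = (279.808996, 355.596028) px
  c2 = (290.409250, 105.783014) px
  c3 = (120.787736, 97.313068) px
Planar DLT: solve 8×8 A·h = b for H (H[2,2]=1):
  H  [+823.70724 -160.13233 +196.52586]
  H  [+35.37038 +1086.87588 +220.32722]
  H  [-0.06311 -0.38662 +1.00000]
B = K⁻¹H; ‖b₁‖=1.813690, ‖b₂‖=1.813690; λ = 2/(‖b₁‖+‖b₂‖) = 0.551362, sign → tz>0 ⇒ λ=+0.551362
r₁ = λ·B[:,0] = (+0.99853,+0.04168,-0.03480); r₂ = λ·B[:,1] = (-0.04816,+0.97583,-0.21317)
r₃ = r₁×r₂ = (+0.02507,+0.21453,+0.97640); SVD([r₁ r₂ r₃]) → R = UVᵀ:
  R  [+0.99853 -0.04816 +0.02507]
  R  [+0.04168 +0.97583 +0.21453]
  R  [-0.03480 -0.21317 +0.97640]
t = (-0.13319, -0.01389, +0.55136) m
tr R = 2.950749; θ = arccos((tr R − 1)/2) = 0.222383 rad = 12.742°
axis k = ((R−Rᵀ)₃₂, (R−Rᵀ)₁₃, (R−Rᵀ)₂₁) / (2 sinθ) = (-0.969589, +0.135725, +0.203655)
rvec = θ·k = (-0.215621, +0.030183, +0.045289)

rvec=(-0.2156, 0.0302, 0.0453) tvec=(-0.1332, -0.0139, 0.5514)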